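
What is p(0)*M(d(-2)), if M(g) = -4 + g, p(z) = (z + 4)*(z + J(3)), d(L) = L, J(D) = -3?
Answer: 72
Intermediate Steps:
p(z) = (-3 + z)*(4 + z) (p(z) = (z + 4)*(z - 3) = (4 + z)*(-3 + z) = (-3 + z)*(4 + z))
p(0)*M(d(-2)) = (-12 + 0 + 0²)*(-4 - 2) = (-12 + 0 + 0)*(-6) = -12*(-6) = 72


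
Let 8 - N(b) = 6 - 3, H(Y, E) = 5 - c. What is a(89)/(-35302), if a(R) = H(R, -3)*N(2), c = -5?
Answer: -25/17651 ≈ -0.0014163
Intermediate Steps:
H(Y, E) = 10 (H(Y, E) = 5 - 1*(-5) = 5 + 5 = 10)
N(b) = 5 (N(b) = 8 - (6 - 3) = 8 - 1*3 = 8 - 3 = 5)
a(R) = 50 (a(R) = 10*5 = 50)
a(89)/(-35302) = 50/(-35302) = 50*(-1/35302) = -25/17651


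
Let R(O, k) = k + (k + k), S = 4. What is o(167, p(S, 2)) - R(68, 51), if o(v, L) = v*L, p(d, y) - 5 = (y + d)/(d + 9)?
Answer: 9868/13 ≈ 759.08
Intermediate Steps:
R(O, k) = 3*k (R(O, k) = k + 2*k = 3*k)
p(d, y) = 5 + (d + y)/(9 + d) (p(d, y) = 5 + (y + d)/(d + 9) = 5 + (d + y)/(9 + d))
o(v, L) = L*v
o(167, p(S, 2)) - R(68, 51) = ((45 + 2 + 6*4)/(9 + 4))*167 - 3*51 = ((45 + 2 + 24)/13)*167 - 1*153 = ((1/13)*71)*167 - 153 = (71/13)*167 - 153 = 11857/13 - 153 = 9868/13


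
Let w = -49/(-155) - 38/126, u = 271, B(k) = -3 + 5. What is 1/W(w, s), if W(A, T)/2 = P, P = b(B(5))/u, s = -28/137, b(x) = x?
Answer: 271/4 ≈ 67.750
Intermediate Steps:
B(k) = 2
w = 142/9765 (w = -49*(-1/155) - 38*1/126 = 49/155 - 19/63 = 142/9765 ≈ 0.014542)
s = -28/137 (s = -28*1/137 = -28/137 ≈ -0.20438)
P = 2/271 ≈ 0.0073801
W(A, T) = 4/271 (W(A, T) = 2*(2/271) = 4/271)
1/W(w, s) = 1/(4/271) = 271/4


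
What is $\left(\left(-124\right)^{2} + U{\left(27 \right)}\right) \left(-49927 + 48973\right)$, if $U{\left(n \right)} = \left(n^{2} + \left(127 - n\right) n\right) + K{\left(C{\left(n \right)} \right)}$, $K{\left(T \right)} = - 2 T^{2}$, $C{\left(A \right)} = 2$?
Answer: $-17932338$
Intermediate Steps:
$U{\left(n \right)} = -8 + n^{2} + n \left(127 - n\right)$ ($U{\left(n \right)} = \left(n^{2} + \left(127 - n\right) n\right) - 2 \cdot 2^{2} = \left(n^{2} + n \left(127 - n\right)\right) - 8 = -8 + n^{2} + n \left(127 - n\right)$)
$\left(\left(-124\right)^{2} + U{\left(27 \right)}\right) \left(-49927 + 48973\right) = \left(\left(-124\right)^{2} + \left(-8 + 127 \cdot 27\right)\right) \left(-49927 + 48973\right) = \left(15376 + \left(-8 + 3429\right)\right) \left(-954\right) = \left(15376 + 3421\right) \left(-954\right) = 18797 \left(-954\right) = -17932338$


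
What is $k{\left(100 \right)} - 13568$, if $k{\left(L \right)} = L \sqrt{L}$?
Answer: $-12568$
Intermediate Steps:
$k{\left(L \right)} = L^{\frac{3}{2}}$
$k{\left(100 \right)} - 13568 = 100^{\frac{3}{2}} - 13568 = 1000 - 13568 = -12568$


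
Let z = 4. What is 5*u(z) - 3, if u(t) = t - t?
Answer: -3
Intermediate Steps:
u(t) = 0
5*u(z) - 3 = 5*0 - 3 = 0 - 3 = -3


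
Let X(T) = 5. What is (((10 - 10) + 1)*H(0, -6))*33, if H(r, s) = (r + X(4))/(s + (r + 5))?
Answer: -165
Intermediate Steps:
H(r, s) = (5 + r)/(5 + r + s) (H(r, s) = (r + 5)/(s + (r + 5)) = (5 + r)/(s + (5 + r)) = (5 + r)/(5 + r + s))
(((10 - 10) + 1)*H(0, -6))*33 = (((10 - 10) + 1)*((5 + 0)/(5 + 0 - 6)))*33 = ((0 + 1)*(5/(-1)))*33 = (1*(-1*5))*33 = (1*(-5))*33 = -5*33 = -165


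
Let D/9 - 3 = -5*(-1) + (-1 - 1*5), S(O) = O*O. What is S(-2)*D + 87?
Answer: 159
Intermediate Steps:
S(O) = O**2
D = 18 (D = 27 + 9*(-5*(-1) + (-1 - 1*5)) = 27 + 9*(5 + (-1 - 5)) = 27 + 9*(5 - 6) = 27 + 9*(-1) = 27 - 9 = 18)
S(-2)*D + 87 = (-2)**2*18 + 87 = 4*18 + 87 = 72 + 87 = 159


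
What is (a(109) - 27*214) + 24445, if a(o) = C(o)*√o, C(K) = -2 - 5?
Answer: 18667 - 7*√109 ≈ 18594.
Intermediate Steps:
C(K) = -7
a(o) = -7*√o
(a(109) - 27*214) + 24445 = (-7*√109 - 27*214) + 24445 = (-7*√109 - 5778) + 24445 = (-5778 - 7*√109) + 24445 = 18667 - 7*√109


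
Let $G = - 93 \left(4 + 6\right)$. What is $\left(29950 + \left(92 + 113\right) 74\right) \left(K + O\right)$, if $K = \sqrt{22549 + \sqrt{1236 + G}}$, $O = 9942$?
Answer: $448583040 + 45120 \sqrt{22549 + 3 \sqrt{34}} \approx 4.5536 \cdot 10^{8}$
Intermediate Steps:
$G = -930$ ($G = \left(-93\right) 10 = -930$)
$K = \sqrt{22549 + 3 \sqrt{34}}$ ($K = \sqrt{22549 + \sqrt{1236 - 930}} = \sqrt{22549 + \sqrt{306}} = \sqrt{22549 + 3 \sqrt{34}} \approx 150.22$)
$\left(29950 + \left(92 + 113\right) 74\right) \left(K + O\right) = \left(29950 + \left(92 + 113\right) 74\right) \left(\sqrt{22549 + 3 \sqrt{34}} + 9942\right) = \left(29950 + 205 \cdot 74\right) \left(9942 + \sqrt{22549 + 3 \sqrt{34}}\right) = \left(29950 + 15170\right) \left(9942 + \sqrt{22549 + 3 \sqrt{34}}\right) = 45120 \left(9942 + \sqrt{22549 + 3 \sqrt{34}}\right) = 448583040 + 45120 \sqrt{22549 + 3 \sqrt{34}}$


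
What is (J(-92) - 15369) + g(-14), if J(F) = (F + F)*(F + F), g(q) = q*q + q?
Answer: 18669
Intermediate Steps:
g(q) = q + q² (g(q) = q² + q = q + q²)
J(F) = 4*F² (J(F) = (2*F)*(2*F) = 4*F²)
(J(-92) - 15369) + g(-14) = (4*(-92)² - 15369) - 14*(1 - 14) = (4*8464 - 15369) - 14*(-13) = (33856 - 15369) + 182 = 18487 + 182 = 18669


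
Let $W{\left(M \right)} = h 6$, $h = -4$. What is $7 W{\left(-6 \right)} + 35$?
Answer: $-133$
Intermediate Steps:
$W{\left(M \right)} = -24$ ($W{\left(M \right)} = \left(-4\right) 6 = -24$)
$7 W{\left(-6 \right)} + 35 = 7 \left(-24\right) + 35 = -168 + 35 = -133$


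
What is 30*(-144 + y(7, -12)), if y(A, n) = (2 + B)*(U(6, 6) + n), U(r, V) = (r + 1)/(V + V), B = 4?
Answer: -6375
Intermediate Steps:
U(r, V) = (1 + r)/(2*V) (U(r, V) = (1 + r)/((2*V)) = (1 + r)*(1/(2*V)) = (1 + r)/(2*V))
y(A, n) = 7/2 + 6*n (y(A, n) = (2 + 4)*((1/2)*(1 + 6)/6 + n) = 6*((1/2)*(1/6)*7 + n) = 6*(7/12 + n) = 7/2 + 6*n)
30*(-144 + y(7, -12)) = 30*(-144 + (7/2 + 6*(-12))) = 30*(-144 + (7/2 - 72)) = 30*(-144 - 137/2) = 30*(-425/2) = -6375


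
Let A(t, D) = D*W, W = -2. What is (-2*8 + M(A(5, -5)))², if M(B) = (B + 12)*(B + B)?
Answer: 179776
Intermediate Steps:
A(t, D) = -2*D (A(t, D) = D*(-2) = -2*D)
M(B) = 2*B*(12 + B) (M(B) = (12 + B)*(2*B) = 2*B*(12 + B))
(-2*8 + M(A(5, -5)))² = (-2*8 + 2*(-2*(-5))*(12 - 2*(-5)))² = (-16 + 2*10*(12 + 10))² = (-16 + 2*10*22)² = (-16 + 440)² = 424² = 179776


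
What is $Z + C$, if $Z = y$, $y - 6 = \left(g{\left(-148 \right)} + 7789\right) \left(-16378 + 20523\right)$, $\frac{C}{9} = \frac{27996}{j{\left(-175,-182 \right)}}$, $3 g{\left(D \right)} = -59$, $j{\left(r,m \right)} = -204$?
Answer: $\frac{1642335535}{51} \approx 3.2203 \cdot 10^{7}$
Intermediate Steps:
$g{\left(D \right)} = - \frac{59}{3}$ ($g{\left(D \right)} = \frac{1}{3} \left(-59\right) = - \frac{59}{3}$)
$C = - \frac{20997}{17}$ ($C = 9 \frac{27996}{-204} = 9 \cdot 27996 \left(- \frac{1}{204}\right) = 9 \left(- \frac{2333}{17}\right) = - \frac{20997}{17} \approx -1235.1$)
$y = \frac{96611678}{3}$ ($y = 6 + \left(- \frac{59}{3} + 7789\right) \left(-16378 + 20523\right) = 6 + \frac{23308}{3} \cdot 4145 = 6 + \frac{96611660}{3} = \frac{96611678}{3} \approx 3.2204 \cdot 10^{7}$)
$Z = \frac{96611678}{3} \approx 3.2204 \cdot 10^{7}$
$Z + C = \frac{96611678}{3} - \frac{20997}{17} = \frac{1642335535}{51}$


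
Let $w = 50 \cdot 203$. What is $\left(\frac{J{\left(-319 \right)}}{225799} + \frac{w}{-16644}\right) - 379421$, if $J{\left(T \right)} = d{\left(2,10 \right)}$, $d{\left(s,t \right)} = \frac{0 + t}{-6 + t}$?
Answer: $- \frac{356485436533579}{939549639} \approx -3.7942 \cdot 10^{5}$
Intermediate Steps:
$d{\left(s,t \right)} = \frac{t}{-6 + t}$
$J{\left(T \right)} = \frac{5}{2}$ ($J{\left(T \right)} = \frac{10}{-6 + 10} = \frac{10}{4} = 10 \cdot \frac{1}{4} = \frac{5}{2}$)
$w = 10150$
$\left(\frac{J{\left(-319 \right)}}{225799} + \frac{w}{-16644}\right) - 379421 = \left(\frac{5}{2 \cdot 225799} + \frac{10150}{-16644}\right) - 379421 = \left(\frac{5}{2} \cdot \frac{1}{225799} + 10150 \left(- \frac{1}{16644}\right)\right) - 379421 = \left(\frac{5}{451598} - \frac{5075}{8322}\right) - 379421 = - \frac{572954560}{939549639} - 379421 = - \frac{356485436533579}{939549639}$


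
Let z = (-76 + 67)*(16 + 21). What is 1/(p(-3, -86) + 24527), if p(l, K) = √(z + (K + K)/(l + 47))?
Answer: 269797/6617314725 - I*√40766/6617314725 ≈ 4.0771e-5 - 3.0512e-8*I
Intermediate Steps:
z = -333 (z = -9*37 = -333)
p(l, K) = √(-333 + 2*K/(47 + l)) (p(l, K) = √(-333 + (K + K)/(l + 47)) = √(-333 + (2*K)/(47 + l)) = √(-333 + 2*K/(47 + l)))
1/(p(-3, -86) + 24527) = 1/(√((-15651 - 333*(-3) + 2*(-86))/(47 - 3)) + 24527) = 1/(√((-15651 + 999 - 172)/44) + 24527) = 1/(√((1/44)*(-14824)) + 24527) = 1/(√(-3706/11) + 24527) = 1/(I*√40766/11 + 24527) = 1/(24527 + I*√40766/11)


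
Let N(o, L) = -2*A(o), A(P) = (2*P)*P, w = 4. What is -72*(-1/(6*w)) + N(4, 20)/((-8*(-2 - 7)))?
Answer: 19/9 ≈ 2.1111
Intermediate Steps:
A(P) = 2*P²
N(o, L) = -4*o²
-72*(-1/(6*w)) + N(4, 20)/((-8*(-2 - 7))) = -72/((4*(-1))*6) + (-4*4²)/((-8*(-2 - 7))) = -72/((-4*6)) + (-4*16)/((-8*(-9))) = -72/(-24) - 64/72 = -72*(-1/24) - 64*1/72 = 3 - 8/9 = 19/9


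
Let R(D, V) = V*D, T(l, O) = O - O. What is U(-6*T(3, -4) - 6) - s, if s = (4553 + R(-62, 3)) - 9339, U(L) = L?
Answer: 4966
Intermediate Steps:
T(l, O) = 0
R(D, V) = D*V
s = -4972 (s = (4553 - 62*3) - 9339 = (4553 - 186) - 9339 = 4367 - 9339 = -4972)
U(-6*T(3, -4) - 6) - s = (-6*0 - 6) - 1*(-4972) = (0 - 6) + 4972 = -6 + 4972 = 4966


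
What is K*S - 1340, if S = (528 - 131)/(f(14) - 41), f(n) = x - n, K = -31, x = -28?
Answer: -98913/83 ≈ -1191.7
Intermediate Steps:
f(n) = -28 - n
S = -397/83 (S = (528 - 131)/((-28 - 1*14) - 41) = 397/((-28 - 14) - 41) = 397/(-42 - 41) = 397/(-83) = 397*(-1/83) = -397/83 ≈ -4.7831)
K*S - 1340 = -31*(-397/83) - 1340 = 12307/83 - 1340 = -98913/83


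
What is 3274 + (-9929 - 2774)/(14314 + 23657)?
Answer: 124304351/37971 ≈ 3273.7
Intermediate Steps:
3274 + (-9929 - 2774)/(14314 + 23657) = 3274 - 12703/37971 = 124304351/37971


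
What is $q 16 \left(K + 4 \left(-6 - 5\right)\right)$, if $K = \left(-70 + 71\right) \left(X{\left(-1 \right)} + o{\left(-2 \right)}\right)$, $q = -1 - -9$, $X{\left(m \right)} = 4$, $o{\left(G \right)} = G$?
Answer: $-5376$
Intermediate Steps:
$q = 8$ ($q = -1 + 9 = 8$)
$K = 2$ ($K = \left(-70 + 71\right) \left(4 - 2\right) = 1 \cdot 2 = 2$)
$q 16 \left(K + 4 \left(-6 - 5\right)\right) = 8 \cdot 16 \left(2 + 4 \left(-6 - 5\right)\right) = 128 \left(2 + 4 \left(-11\right)\right) = 128 \left(2 - 44\right) = 128 \left(-42\right) = -5376$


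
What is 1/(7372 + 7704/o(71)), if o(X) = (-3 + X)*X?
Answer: 1207/8899930 ≈ 0.00013562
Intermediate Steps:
o(X) = X*(-3 + X)
1/(7372 + 7704/o(71)) = 1/(7372 + 7704/((71*(-3 + 71)))) = 1/(7372 + 7704/((71*68))) = 1/(7372 + 7704/4828) = 1/(7372 + 7704*(1/4828)) = 1/(7372 + 1926/1207) = 1/(8899930/1207) = 1207/8899930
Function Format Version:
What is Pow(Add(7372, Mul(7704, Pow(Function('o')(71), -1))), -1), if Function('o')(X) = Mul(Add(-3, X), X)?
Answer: Rational(1207, 8899930) ≈ 0.00013562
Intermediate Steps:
Function('o')(X) = Mul(X, Add(-3, X))
Pow(Add(7372, Mul(7704, Pow(Function('o')(71), -1))), -1) = Pow(Add(7372, Mul(7704, Pow(Mul(71, Add(-3, 71)), -1))), -1) = Pow(Add(7372, Mul(7704, Pow(Mul(71, 68), -1))), -1) = Pow(Add(7372, Mul(7704, Pow(4828, -1))), -1) = Pow(Add(7372, Mul(7704, Rational(1, 4828))), -1) = Pow(Add(7372, Rational(1926, 1207)), -1) = Pow(Rational(8899930, 1207), -1) = Rational(1207, 8899930)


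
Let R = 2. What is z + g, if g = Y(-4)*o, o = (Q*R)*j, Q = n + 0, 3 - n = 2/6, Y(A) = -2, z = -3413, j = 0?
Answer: -3413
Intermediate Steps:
n = 8/3 (n = 3 - 2/6 = 3 - 1*1/3 = 3 - 1/3 = 8/3 ≈ 2.6667)
Q = 8/3 (Q = 8/3 + 0 = 8/3 ≈ 2.6667)
o = 0 (o = ((8/3)*2)*0 = (16/3)*0 = 0)
g = 0 (g = -2*0 = 0)
z + g = -3413 + 0 = -3413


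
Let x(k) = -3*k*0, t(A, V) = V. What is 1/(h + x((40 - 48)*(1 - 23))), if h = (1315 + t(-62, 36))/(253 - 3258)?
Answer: -3005/1351 ≈ -2.2243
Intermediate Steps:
x(k) = 0
h = -1351/3005 (h = (1315 + 36)/(253 - 3258) = 1351/(-3005) = 1351*(-1/3005) = -1351/3005 ≈ -0.44958)
1/(h + x((40 - 48)*(1 - 23))) = 1/(-1351/3005 + 0) = 1/(-1351/3005) = -3005/1351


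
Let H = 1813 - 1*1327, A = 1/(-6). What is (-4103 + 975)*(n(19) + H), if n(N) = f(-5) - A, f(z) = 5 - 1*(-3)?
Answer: -4637260/3 ≈ -1.5458e+6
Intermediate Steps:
f(z) = 8 (f(z) = 5 + 3 = 8)
A = -⅙ ≈ -0.16667
n(N) = 49/6 (n(N) = 8 - 1*(-⅙) = 8 + ⅙ = 49/6)
H = 486 (H = 1813 - 1327 = 486)
(-4103 + 975)*(n(19) + H) = (-4103 + 975)*(49/6 + 486) = -3128*2965/6 = -4637260/3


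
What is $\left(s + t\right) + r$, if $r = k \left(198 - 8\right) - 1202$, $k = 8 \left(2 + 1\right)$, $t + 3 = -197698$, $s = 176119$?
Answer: $-18224$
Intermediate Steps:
$t = -197701$ ($t = -3 - 197698 = -197701$)
$k = 24$ ($k = 8 \cdot 3 = 24$)
$r = 3358$ ($r = 24 \left(198 - 8\right) - 1202 = 24 \cdot 190 - 1202 = 4560 - 1202 = 3358$)
$\left(s + t\right) + r = \left(176119 - 197701\right) + 3358 = -21582 + 3358 = -18224$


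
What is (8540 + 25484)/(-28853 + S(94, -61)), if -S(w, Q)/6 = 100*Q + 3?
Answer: 34024/7729 ≈ 4.4021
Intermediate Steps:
S(w, Q) = -18 - 600*Q (S(w, Q) = -6*(100*Q + 3) = -6*(3 + 100*Q) = -18 - 600*Q)
(8540 + 25484)/(-28853 + S(94, -61)) = (8540 + 25484)/(-28853 + (-18 - 600*(-61))) = 34024/(-28853 + (-18 + 36600)) = 34024/(-28853 + 36582) = 34024/7729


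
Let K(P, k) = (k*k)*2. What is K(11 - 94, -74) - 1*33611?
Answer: -22659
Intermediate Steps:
K(P, k) = 2*k**2 (K(P, k) = k**2*2 = 2*k**2)
K(11 - 94, -74) - 1*33611 = 2*(-74)**2 - 1*33611 = 2*5476 - 33611 = 10952 - 33611 = -22659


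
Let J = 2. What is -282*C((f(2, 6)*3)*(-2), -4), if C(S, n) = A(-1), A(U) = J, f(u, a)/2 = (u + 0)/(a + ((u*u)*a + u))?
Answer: -564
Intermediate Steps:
f(u, a) = 2*u/(a + u + a*u²) (f(u, a) = 2*((u + 0)/(a + ((u*u)*a + u))) = 2*(u/(a + (u²*a + u))) = 2*(u/(a + (a*u² + u))) = 2*(u/(a + (u + a*u²))) = 2*(u/(a + u + a*u²)) = 2*u/(a + u + a*u²))
A(U) = 2
C(S, n) = 2
-282*C((f(2, 6)*3)*(-2), -4) = -282*2 = -564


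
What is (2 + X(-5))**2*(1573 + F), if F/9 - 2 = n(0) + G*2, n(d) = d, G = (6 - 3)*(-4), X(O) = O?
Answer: 12375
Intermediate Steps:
G = -12 (G = 3*(-4) = -12)
F = -198 (F = 18 + 9*(0 - 12*2) = 18 + 9*(0 - 24) = 18 + 9*(-24) = 18 - 216 = -198)
(2 + X(-5))**2*(1573 + F) = (2 - 5)**2*(1573 - 198) = (-3)**2*1375 = 9*1375 = 12375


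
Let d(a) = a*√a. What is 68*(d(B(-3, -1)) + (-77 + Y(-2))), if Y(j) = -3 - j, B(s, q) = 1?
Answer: -5236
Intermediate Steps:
d(a) = a^(3/2)
68*(d(B(-3, -1)) + (-77 + Y(-2))) = 68*(1^(3/2) + (-77 + (-3 - 1*(-2)))) = 68*(1 + (-77 + (-3 + 2))) = 68*(1 + (-77 - 1)) = 68*(1 - 78) = 68*(-77) = -5236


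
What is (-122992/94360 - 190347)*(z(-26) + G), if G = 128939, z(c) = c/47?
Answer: -13605899160271573/554365 ≈ -2.4543e+10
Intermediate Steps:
z(c) = c/47 (z(c) = c*(1/47) = c/47)
(-122992/94360 - 190347)*(z(-26) + G) = (-122992/94360 - 190347)*((1/47)*(-26) + 128939) = (-122992*1/94360 - 190347)*(-26/47 + 128939) = (-15374/11795 - 190347)*(6060107/47) = -2245158239/11795*6060107/47 = -13605899160271573/554365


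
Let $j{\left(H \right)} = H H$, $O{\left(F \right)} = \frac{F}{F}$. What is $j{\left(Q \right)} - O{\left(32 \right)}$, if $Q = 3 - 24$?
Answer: $440$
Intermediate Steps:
$Q = -21$ ($Q = 3 - 24 = -21$)
$O{\left(F \right)} = 1$
$j{\left(H \right)} = H^{2}$
$j{\left(Q \right)} - O{\left(32 \right)} = \left(-21\right)^{2} - 1 = 441 - 1 = 440$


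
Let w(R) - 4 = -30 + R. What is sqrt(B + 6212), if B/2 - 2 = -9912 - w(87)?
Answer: I*sqrt(13730) ≈ 117.18*I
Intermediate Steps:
w(R) = -26 + R (w(R) = 4 + (-30 + R) = -26 + R)
B = -19942 (B = 4 + 2*(-9912 - (-26 + 87)) = 4 + 2*(-9912 - 1*61) = 4 + 2*(-9912 - 61) = 4 + 2*(-9973) = 4 - 19946 = -19942)
sqrt(B + 6212) = sqrt(-19942 + 6212) = sqrt(-13730) = I*sqrt(13730)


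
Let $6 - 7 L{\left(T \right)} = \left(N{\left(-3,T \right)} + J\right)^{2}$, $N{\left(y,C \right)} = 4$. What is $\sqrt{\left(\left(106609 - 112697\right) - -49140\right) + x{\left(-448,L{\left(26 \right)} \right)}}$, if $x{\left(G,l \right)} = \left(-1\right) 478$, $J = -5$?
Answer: $\sqrt{42574} \approx 206.33$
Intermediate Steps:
$L{\left(T \right)} = \frac{5}{7}$ ($L{\left(T \right)} = \frac{6}{7} - \frac{\left(4 - 5\right)^{2}}{7} = \frac{6}{7} - \frac{\left(-1\right)^{2}}{7} = \frac{6}{7} - \frac{1}{7} = \frac{5}{7}$)
$x{\left(G,l \right)} = -478$
$\sqrt{\left(\left(106609 - 112697\right) - -49140\right) + x{\left(-448,L{\left(26 \right)} \right)}} = \sqrt{\left(\left(106609 - 112697\right) - -49140\right) - 478} = \sqrt{\left(-6088 + 49140\right) - 478} = \sqrt{43052 - 478} = \sqrt{42574}$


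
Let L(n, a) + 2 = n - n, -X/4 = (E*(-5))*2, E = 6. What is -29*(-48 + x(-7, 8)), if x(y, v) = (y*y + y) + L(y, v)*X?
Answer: 14094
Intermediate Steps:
X = 240 (X = -4*6*(-5)*2 = -(-120)*2 = -4*(-60) = 240)
L(n, a) = -2 (L(n, a) = -2 + (n - n) = -2 + 0 = -2)
x(y, v) = -480 + y + y² (x(y, v) = (y*y + y) - 2*240 = (y² + y) - 480 = (y + y²) - 480 = -480 + y + y²)
-29*(-48 + x(-7, 8)) = -29*(-48 + (-480 - 7 + (-7)²)) = -29*(-48 + (-480 - 7 + 49)) = -29*(-48 - 438) = -29*(-486) = 14094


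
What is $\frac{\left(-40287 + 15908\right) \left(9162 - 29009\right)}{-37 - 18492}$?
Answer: $- \frac{483850013}{18529} \approx -26113.0$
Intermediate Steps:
$\frac{\left(-40287 + 15908\right) \left(9162 - 29009\right)}{-37 - 18492} = \frac{\left(-24379\right) \left(-19847\right)}{-37 - 18492} = \frac{483850013}{-18529} = 483850013 \left(- \frac{1}{18529}\right) = - \frac{483850013}{18529}$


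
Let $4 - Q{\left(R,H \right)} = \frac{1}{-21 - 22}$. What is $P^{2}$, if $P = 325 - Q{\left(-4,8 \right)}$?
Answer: $\frac{190495204}{1849} \approx 1.0303 \cdot 10^{5}$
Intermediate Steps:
$Q{\left(R,H \right)} = \frac{173}{43}$ ($Q{\left(R,H \right)} = 4 - \frac{1}{-21 - 22} = 4 - \frac{1}{-43} = 4 - - \frac{1}{43} = 4 + \frac{1}{43} = \frac{173}{43}$)
$P = \frac{13802}{43}$ ($P = 325 - \frac{173}{43} = \frac{13802}{43} \approx 320.98$)
$P^{2} = \left(\frac{13802}{43}\right)^{2} = \frac{190495204}{1849}$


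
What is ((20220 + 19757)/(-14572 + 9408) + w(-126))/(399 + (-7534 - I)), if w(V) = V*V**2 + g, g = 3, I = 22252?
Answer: 10329966149/151754468 ≈ 68.070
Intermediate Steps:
w(V) = 3 + V**3 (w(V) = V*V**2 + 3 = V**3 + 3 = 3 + V**3)
((20220 + 19757)/(-14572 + 9408) + w(-126))/(399 + (-7534 - I)) = ((20220 + 19757)/(-14572 + 9408) + (3 + (-126)**3))/(399 + (-7534 - 1*22252)) = (39977/(-5164) + (3 - 2000376))/(399 + (-7534 - 22252)) = (39977*(-1/5164) - 2000373)/(399 - 29786) = (-39977/5164 - 2000373)/(-29387) = -10329966149/5164*(-1/29387) = 10329966149/151754468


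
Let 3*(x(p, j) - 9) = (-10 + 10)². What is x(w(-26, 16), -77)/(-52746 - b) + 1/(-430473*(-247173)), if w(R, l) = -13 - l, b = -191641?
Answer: 957611864356/14778608956433955 ≈ 6.4797e-5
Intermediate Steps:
x(p, j) = 9 (x(p, j) = 9 + (-10 + 10)²/3 = 9 + (⅓)*0² = 9 + (⅓)*0 = 9 + 0 = 9)
x(w(-26, 16), -77)/(-52746 - b) + 1/(-430473*(-247173)) = 9/(-52746 - 1*(-191641)) + 1/(-430473*(-247173)) = 9/(-52746 + 191641) - 1/430473*(-1/247173) = 9/138895 + 1/106401302829 = 957611864356/14778608956433955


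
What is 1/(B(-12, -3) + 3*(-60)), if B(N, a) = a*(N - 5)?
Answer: -1/129 ≈ -0.0077519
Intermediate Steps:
B(N, a) = a*(-5 + N)
1/(B(-12, -3) + 3*(-60)) = 1/(-3*(-5 - 12) + 3*(-60)) = 1/(-3*(-17) - 180) = 1/(51 - 180) = 1/(-129) = -1/129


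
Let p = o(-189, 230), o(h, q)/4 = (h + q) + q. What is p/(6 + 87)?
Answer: 1084/93 ≈ 11.656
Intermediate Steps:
o(h, q) = 4*h + 8*q (o(h, q) = 4*((h + q) + q) = 4*(h + 2*q) = 4*h + 8*q)
p = 1084 (p = 4*(-189) + 8*230 = -756 + 1840 = 1084)
p/(6 + 87) = 1084/(6 + 87) = 1084/93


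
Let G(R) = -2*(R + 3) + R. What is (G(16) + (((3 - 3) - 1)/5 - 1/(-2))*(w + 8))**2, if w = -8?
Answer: 484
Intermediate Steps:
G(R) = -6 - R (G(R) = -2*(3 + R) + R = (-6 - 2*R) + R = -6 - R)
(G(16) + (((3 - 3) - 1)/5 - 1/(-2))*(w + 8))**2 = ((-6 - 1*16) + (((3 - 3) - 1)/5 - 1/(-2))*(-8 + 8))**2 = ((-6 - 16) + ((0 - 1)*(1/5) - 1*(-1/2))*0)**2 = (-22 + (-1*1/5 + 1/2)*0)**2 = (-22 + (-1/5 + 1/2)*0)**2 = (-22 + (3/10)*0)**2 = (-22 + 0)**2 = (-22)**2 = 484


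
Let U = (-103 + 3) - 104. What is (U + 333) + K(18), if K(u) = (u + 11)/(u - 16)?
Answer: 287/2 ≈ 143.50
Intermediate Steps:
K(u) = (11 + u)/(-16 + u)
U = -204 (U = -100 - 104 = -204)
(U + 333) + K(18) = (-204 + 333) + (11 + 18)/(-16 + 18) = 129 + 29/2 = 287/2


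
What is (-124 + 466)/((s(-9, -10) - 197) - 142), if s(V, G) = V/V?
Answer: -171/169 ≈ -1.0118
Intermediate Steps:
s(V, G) = 1
(-124 + 466)/((s(-9, -10) - 197) - 142) = (-124 + 466)/((1 - 197) - 142) = 342/(-196 - 142) = 342/(-338) = 342*(-1/338) = -171/169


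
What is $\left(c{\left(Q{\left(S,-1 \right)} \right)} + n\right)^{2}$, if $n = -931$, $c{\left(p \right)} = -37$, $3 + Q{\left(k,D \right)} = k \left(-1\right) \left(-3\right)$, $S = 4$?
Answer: $937024$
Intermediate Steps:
$Q{\left(k,D \right)} = -3 + 3 k$ ($Q{\left(k,D \right)} = -3 + k \left(-1\right) \left(-3\right) = -3 + - k \left(-3\right) = -3 + 3 k$)
$\left(c{\left(Q{\left(S,-1 \right)} \right)} + n\right)^{2} = \left(-37 - 931\right)^{2} = \left(-968\right)^{2} = 937024$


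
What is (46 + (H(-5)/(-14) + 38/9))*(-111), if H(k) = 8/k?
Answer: -586672/105 ≈ -5587.4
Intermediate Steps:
(46 + (H(-5)/(-14) + 38/9))*(-111) = (46 + ((8/(-5))/(-14) + 38/9))*(-111) = (46 + ((8*(-⅕))*(-1/14) + 38*(⅑)))*(-111) = (46 + (-8/5*(-1/14) + 38/9))*(-111) = (46 + (4/35 + 38/9))*(-111) = (46 + 1366/315)*(-111) = (15856/315)*(-111) = -586672/105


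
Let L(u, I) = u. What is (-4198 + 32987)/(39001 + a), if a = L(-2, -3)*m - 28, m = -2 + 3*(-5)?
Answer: 28789/39007 ≈ 0.73805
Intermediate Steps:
m = -17 (m = -2 - 15 = -17)
a = 6 (a = -2*(-17) - 28 = 34 - 28 = 6)
(-4198 + 32987)/(39001 + a) = (-4198 + 32987)/(39001 + 6) = 28789/39007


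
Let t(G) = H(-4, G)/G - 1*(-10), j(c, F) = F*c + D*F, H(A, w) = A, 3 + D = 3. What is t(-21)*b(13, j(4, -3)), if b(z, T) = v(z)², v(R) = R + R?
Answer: 144664/21 ≈ 6888.8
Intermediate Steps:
D = 0 (D = -3 + 3 = 0)
j(c, F) = F*c (j(c, F) = F*c + 0*F = F*c + 0 = F*c)
v(R) = 2*R
t(G) = 10 - 4/G (t(G) = -4/G - 1*(-10) = -4/G + 10 = 10 - 4/G)
b(z, T) = 4*z² (b(z, T) = (2*z)² = 4*z²)
t(-21)*b(13, j(4, -3)) = (10 - 4/(-21))*(4*13²) = (10 - 4*(-1/21))*(4*169) = (10 + 4/21)*676 = (214/21)*676 = 144664/21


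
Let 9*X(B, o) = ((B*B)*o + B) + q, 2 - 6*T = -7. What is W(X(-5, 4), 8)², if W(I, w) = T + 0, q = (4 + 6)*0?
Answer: 9/4 ≈ 2.2500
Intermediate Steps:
T = 3/2 (T = ⅓ - ⅙*(-7) = ⅓ + 7/6 = 3/2 ≈ 1.5000)
q = 0 (q = 10*0 = 0)
X(B, o) = B/9 + o*B²/9 (X(B, o) = (((B*B)*o + B) + 0)/9 = ((B²*o + B) + 0)/9 = ((o*B² + B) + 0)/9 = ((B + o*B²) + 0)/9 = (B + o*B²)/9 = B/9 + o*B²/9)
W(I, w) = 3/2 (W(I, w) = 3/2 + 0 = 3/2)
W(X(-5, 4), 8)² = (3/2)² = 9/4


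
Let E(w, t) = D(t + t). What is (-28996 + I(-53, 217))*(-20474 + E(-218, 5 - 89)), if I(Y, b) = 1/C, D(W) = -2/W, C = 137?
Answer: 975982973795/1644 ≈ 5.9366e+8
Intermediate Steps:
I(Y, b) = 1/137
E(w, t) = -1/t (E(w, t) = -2/(t + t) = -2*1/(2*t) = -1/t)
(-28996 + I(-53, 217))*(-20474 + E(-218, 5 - 89)) = (-28996 + 1/137)*(-20474 - 1/(5 - 89)) = -3972451*(-20474 - 1/(-84))/137 = -3972451*(-20474 - 1*(-1/84))/137 = -3972451*(-20474 + 1/84)/137 = -3972451/137*(-1719815/84) = 975982973795/1644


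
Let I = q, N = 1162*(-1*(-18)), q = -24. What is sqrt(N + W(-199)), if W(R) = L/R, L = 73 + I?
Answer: sqrt(828284765)/199 ≈ 144.62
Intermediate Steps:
N = 20916 (N = 1162*18 = 20916)
I = -24
L = 49 (L = 73 - 24 = 49)
W(R) = 49/R
sqrt(N + W(-199)) = sqrt(20916 + 49/(-199)) = sqrt(20916 + 49*(-1/199)) = sqrt(20916 - 49/199) = sqrt(4162235/199) = sqrt(828284765)/199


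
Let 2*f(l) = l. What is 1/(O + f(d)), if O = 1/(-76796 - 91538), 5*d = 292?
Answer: 841670/24576759 ≈ 0.034247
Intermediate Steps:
d = 292/5 (d = (⅕)*292 = 292/5 ≈ 58.400)
f(l) = l/2
O = -1/168334 (O = 1/(-168334) = -1/168334 ≈ -5.9406e-6)
1/(O + f(d)) = 1/(-1/168334 + (½)*(292/5)) = 1/(-1/168334 + 146/5) = 1/(24576759/841670) = 841670/24576759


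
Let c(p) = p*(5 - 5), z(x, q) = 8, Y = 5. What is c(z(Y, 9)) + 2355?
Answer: 2355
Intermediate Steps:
c(p) = 0 (c(p) = p*0 = 0)
c(z(Y, 9)) + 2355 = 0 + 2355 = 2355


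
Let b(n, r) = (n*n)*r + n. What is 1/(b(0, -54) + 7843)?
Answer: 1/7843 ≈ 0.00012750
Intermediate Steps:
b(n, r) = n + r*n² (b(n, r) = n²*r + n = r*n² + n = n + r*n²)
1/(b(0, -54) + 7843) = 1/(0*(1 + 0*(-54)) + 7843) = 1/(0*(1 + 0) + 7843) = 1/(0*1 + 7843) = 1/(0 + 7843) = 1/7843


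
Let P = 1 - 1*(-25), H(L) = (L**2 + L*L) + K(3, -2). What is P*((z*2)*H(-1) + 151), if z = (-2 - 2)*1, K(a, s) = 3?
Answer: 2886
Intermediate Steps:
z = -4 (z = -4*1 = -4)
H(L) = 3 + 2*L**2 (H(L) = (L**2 + L*L) + 3 = (L**2 + L**2) + 3 = 2*L**2 + 3 = 3 + 2*L**2)
P = 26 (P = 1 + 25 = 26)
P*((z*2)*H(-1) + 151) = 26*((-4*2)*(3 + 2*(-1)**2) + 151) = 26*(-8*(3 + 2*1) + 151) = 26*(-8*(3 + 2) + 151) = 26*(-8*5 + 151) = 26*(-40 + 151) = 26*111 = 2886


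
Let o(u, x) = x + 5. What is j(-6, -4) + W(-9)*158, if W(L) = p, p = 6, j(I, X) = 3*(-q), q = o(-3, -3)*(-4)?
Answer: 972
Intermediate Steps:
o(u, x) = 5 + x
q = -8 (q = (5 - 3)*(-4) = 2*(-4) = -8)
j(I, X) = 24 (j(I, X) = 3*(-1*(-8)) = 3*8 = 24)
W(L) = 6
j(-6, -4) + W(-9)*158 = 24 + 6*158 = 24 + 948 = 972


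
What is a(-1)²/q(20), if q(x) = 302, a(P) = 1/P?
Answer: 1/302 ≈ 0.0033113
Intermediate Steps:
a(-1)²/q(20) = (1/(-1))²/302 = (-1)²*(1/302) = 1*(1/302) = 1/302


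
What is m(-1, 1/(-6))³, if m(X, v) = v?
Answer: -1/216 ≈ -0.0046296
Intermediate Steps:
m(-1, 1/(-6))³ = (1/(-6))³ = (-⅙)³ = -1/216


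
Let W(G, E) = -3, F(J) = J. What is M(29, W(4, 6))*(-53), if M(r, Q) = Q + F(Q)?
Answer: 318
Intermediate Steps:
M(r, Q) = 2*Q (M(r, Q) = Q + Q = 2*Q)
M(29, W(4, 6))*(-53) = (2*(-3))*(-53) = -6*(-53) = 318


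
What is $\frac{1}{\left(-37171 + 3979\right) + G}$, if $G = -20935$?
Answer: $- \frac{1}{54127} \approx -1.8475 \cdot 10^{-5}$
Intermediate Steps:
$\frac{1}{\left(-37171 + 3979\right) + G} = \frac{1}{\left(-37171 + 3979\right) - 20935} = \frac{1}{-33192 - 20935} = \frac{1}{-54127} = - \frac{1}{54127}$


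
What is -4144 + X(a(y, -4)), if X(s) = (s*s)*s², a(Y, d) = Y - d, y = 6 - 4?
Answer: -2848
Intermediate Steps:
y = 2
X(s) = s⁴ (X(s) = s²*s² = s⁴)
-4144 + X(a(y, -4)) = -4144 + (2 - 1*(-4))⁴ = -4144 + (2 + 4)⁴ = -4144 + 6⁴ = -4144 + 1296 = -2848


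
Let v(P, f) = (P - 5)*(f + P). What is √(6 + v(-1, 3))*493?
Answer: 493*I*√6 ≈ 1207.6*I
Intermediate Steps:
v(P, f) = (-5 + P)*(P + f)
√(6 + v(-1, 3))*493 = √(6 + ((-1)² - 5*(-1) - 5*3 - 1*3))*493 = √(6 + (1 + 5 - 15 - 3))*493 = √(6 - 12)*493 = √(-6)*493 = (I*√6)*493 = 493*I*√6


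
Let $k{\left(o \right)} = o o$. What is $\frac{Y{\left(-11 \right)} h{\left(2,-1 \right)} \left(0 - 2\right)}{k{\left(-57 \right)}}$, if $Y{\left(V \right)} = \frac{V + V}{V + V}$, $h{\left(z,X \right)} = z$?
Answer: $- \frac{4}{3249} \approx -0.0012311$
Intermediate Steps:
$Y{\left(V \right)} = 1$ ($Y{\left(V \right)} = \frac{2 V}{2 V} = 2 V \frac{1}{2 V} = 1$)
$k{\left(o \right)} = o^{2}$
$\frac{Y{\left(-11 \right)} h{\left(2,-1 \right)} \left(0 - 2\right)}{k{\left(-57 \right)}} = \frac{1 \cdot 2 \left(0 - 2\right)}{\left(-57\right)^{2}} = \frac{1 \cdot 2 \left(-2\right)}{3249} = 1 \left(-4\right) \frac{1}{3249} = \left(-4\right) \frac{1}{3249} = - \frac{4}{3249}$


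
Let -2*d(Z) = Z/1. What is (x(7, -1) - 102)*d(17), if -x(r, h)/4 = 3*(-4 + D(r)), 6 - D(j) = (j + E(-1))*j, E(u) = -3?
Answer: -1785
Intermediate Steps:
D(j) = 6 - j*(-3 + j) (D(j) = 6 - (j - 3)*j = 6 - (-3 + j)*j = 6 - j*(-3 + j))
d(Z) = -Z/2 (d(Z) = -Z/(2*1) = -Z/2)
x(r, h) = -24 - 36*r + 12*r**2 (x(r, h) = -12*(-4 + (6 - r**2 + 3*r)) = -12*(2 - r**2 + 3*r) = -4*(6 - 3*r**2 + 9*r) = -24 - 36*r + 12*r**2)
(x(7, -1) - 102)*d(17) = ((-24 - 36*7 + 12*7**2) - 102)*(-1/2*17) = ((-24 - 252 + 12*49) - 102)*(-17/2) = ((-24 - 252 + 588) - 102)*(-17/2) = (312 - 102)*(-17/2) = 210*(-17/2) = -1785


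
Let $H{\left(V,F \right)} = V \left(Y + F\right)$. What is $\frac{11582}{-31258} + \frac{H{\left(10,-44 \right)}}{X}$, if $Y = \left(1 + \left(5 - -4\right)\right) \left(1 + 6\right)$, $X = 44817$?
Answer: $- \frac{255471707}{700444893} \approx -0.36473$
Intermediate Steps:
$Y = 70$ ($Y = \left(1 + \left(5 + 4\right)\right) 7 = \left(1 + 9\right) 7 = 10 \cdot 7 = 70$)
$H{\left(V,F \right)} = V \left(70 + F\right)$
$\frac{11582}{-31258} + \frac{H{\left(10,-44 \right)}}{X} = \frac{11582}{-31258} + \frac{10 \left(70 - 44\right)}{44817} = 11582 \left(- \frac{1}{31258}\right) + 10 \cdot 26 \cdot \frac{1}{44817} = - \frac{5791}{15629} + 260 \cdot \frac{1}{44817} = - \frac{5791}{15629} + \frac{260}{44817} = - \frac{255471707}{700444893}$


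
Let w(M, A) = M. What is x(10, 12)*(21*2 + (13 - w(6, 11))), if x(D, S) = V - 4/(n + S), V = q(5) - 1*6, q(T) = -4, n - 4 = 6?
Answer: -5488/11 ≈ -498.91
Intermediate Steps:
n = 10 (n = 4 + 6 = 10)
V = -10 (V = -4 - 1*6 = -4 - 6 = -10)
x(D, S) = -10 - 4/(10 + S)
x(10, 12)*(21*2 + (13 - w(6, 11))) = (2*(-52 - 5*12)/(10 + 12))*(21*2 + (13 - 1*6)) = (2*(-52 - 60)/22)*(42 + (13 - 6)) = (2*(1/22)*(-112))*(42 + 7) = -112/11*49 = -5488/11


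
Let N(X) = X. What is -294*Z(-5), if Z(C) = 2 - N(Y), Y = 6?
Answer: 1176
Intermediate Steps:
Z(C) = -4 (Z(C) = 2 - 1*6 = 2 - 6 = -4)
-294*Z(-5) = -294*(-4) = 1176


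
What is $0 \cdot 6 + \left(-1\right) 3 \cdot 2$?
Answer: $-6$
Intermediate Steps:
$0 \cdot 6 + \left(-1\right) 3 \cdot 2 = 0 - 6 = -6$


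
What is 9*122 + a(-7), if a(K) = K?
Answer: 1091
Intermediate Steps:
9*122 + a(-7) = 9*122 - 7 = 1098 - 7 = 1091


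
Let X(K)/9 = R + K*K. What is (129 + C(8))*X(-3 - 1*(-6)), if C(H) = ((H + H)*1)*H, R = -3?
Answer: 13878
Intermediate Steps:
X(K) = -27 + 9*K² (X(K) = 9*(-3 + K*K) = 9*(-3 + K²) = -27 + 9*K²)
C(H) = 2*H² (C(H) = ((2*H)*1)*H = (2*H)*H = 2*H²)
(129 + C(8))*X(-3 - 1*(-6)) = (129 + 2*8²)*(-27 + 9*(-3 - 1*(-6))²) = (129 + 2*64)*(-27 + 9*(-3 + 6)²) = (129 + 128)*(-27 + 9*3²) = 257*(-27 + 9*9) = 257*(-27 + 81) = 257*54 = 13878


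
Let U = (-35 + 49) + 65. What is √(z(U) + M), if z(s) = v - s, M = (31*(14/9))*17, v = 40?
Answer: √7027/3 ≈ 27.942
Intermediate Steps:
M = 7378/9 (M = (31*(14*(⅑)))*17 = (31*(14/9))*17 = (434/9)*17 = 7378/9 ≈ 819.78)
U = 79 (U = 14 + 65 = 79)
z(s) = 40 - s
√(z(U) + M) = √((40 - 1*79) + 7378/9) = √((40 - 79) + 7378/9) = √(-39 + 7378/9) = √(7027/9) = √7027/3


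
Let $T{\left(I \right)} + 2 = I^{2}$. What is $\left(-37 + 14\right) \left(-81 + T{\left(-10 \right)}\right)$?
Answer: $-391$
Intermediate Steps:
$T{\left(I \right)} = -2 + I^{2}$
$\left(-37 + 14\right) \left(-81 + T{\left(-10 \right)}\right) = \left(-37 + 14\right) \left(-81 - \left(2 - \left(-10\right)^{2}\right)\right) = - 23 \left(-81 + \left(-2 + 100\right)\right) = - 23 \left(-81 + 98\right) = \left(-23\right) 17 = -391$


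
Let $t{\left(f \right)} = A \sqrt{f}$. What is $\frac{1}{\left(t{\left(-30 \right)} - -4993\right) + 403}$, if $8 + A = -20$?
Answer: $\frac{1349}{7285084} + \frac{7 i \sqrt{30}}{7285084} \approx 0.00018517 + 5.2629 \cdot 10^{-6} i$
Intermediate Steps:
$A = -28$ ($A = -8 - 20 = -28$)
$t{\left(f \right)} = - 28 \sqrt{f}$
$\frac{1}{\left(t{\left(-30 \right)} - -4993\right) + 403} = \frac{1}{\left(- 28 \sqrt{-30} - -4993\right) + 403} = \frac{1}{\left(- 28 i \sqrt{30} + 4993\right) + 403} = \frac{1}{\left(4993 - 28 i \sqrt{30}\right) + 403} = \frac{1}{5396 - 28 i \sqrt{30}}$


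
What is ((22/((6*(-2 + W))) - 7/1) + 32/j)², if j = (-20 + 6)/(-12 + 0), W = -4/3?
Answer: 1830609/4900 ≈ 373.59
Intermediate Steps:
W = -4/3 (W = -4*⅓ = -4/3 ≈ -1.3333)
j = 7/6 (j = -14/(-12) = -14*(-1/12) = 7/6 ≈ 1.1667)
((22/((6*(-2 + W))) - 7/1) + 32/j)² = ((22/((6*(-2 - 4/3))) - 7/1) + 32/(7/6))² = ((22/((6*(-10/3))) - 7*1) + 32*(6/7))² = ((22/(-20) - 7) + 192/7)² = ((22*(-1/20) - 7) + 192/7)² = ((-11/10 - 7) + 192/7)² = (-81/10 + 192/7)² = (1353/70)² = 1830609/4900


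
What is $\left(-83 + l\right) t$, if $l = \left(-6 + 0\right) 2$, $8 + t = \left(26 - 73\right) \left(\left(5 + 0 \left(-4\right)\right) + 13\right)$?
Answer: $81130$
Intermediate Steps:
$t = -854$ ($t = -8 + \left(26 - 73\right) \left(\left(5 + 0 \left(-4\right)\right) + 13\right) = -8 - 47 \left(\left(5 + 0\right) + 13\right) = -8 - 47 \left(5 + 13\right) = -8 - 846 = -854$)
$l = -12$ ($l = \left(-6\right) 2 = -12$)
$\left(-83 + l\right) t = \left(-83 - 12\right) \left(-854\right) = \left(-95\right) \left(-854\right) = 81130$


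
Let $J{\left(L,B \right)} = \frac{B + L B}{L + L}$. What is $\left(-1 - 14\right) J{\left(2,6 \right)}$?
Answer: $- \frac{135}{2} \approx -67.5$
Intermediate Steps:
$J{\left(L,B \right)} = \frac{B + B L}{2 L}$
$\left(-1 - 14\right) J{\left(2,6 \right)} = \left(-1 - 14\right) \frac{1}{2} \cdot 6 \cdot \frac{1}{2} \left(1 + 2\right) = - 15 \cdot \frac{1}{2} \cdot 6 \cdot \frac{1}{2} \cdot 3 = \left(-15\right) \frac{9}{2} = - \frac{135}{2}$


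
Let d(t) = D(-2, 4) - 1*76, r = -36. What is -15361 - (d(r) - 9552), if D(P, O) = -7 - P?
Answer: -5728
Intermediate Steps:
d(t) = -81 (d(t) = (-7 - 1*(-2)) - 1*76 = (-7 + 2) - 76 = -5 - 76 = -81)
-15361 - (d(r) - 9552) = -15361 - (-81 - 9552) = -15361 - 1*(-9633) = -15361 + 9633 = -5728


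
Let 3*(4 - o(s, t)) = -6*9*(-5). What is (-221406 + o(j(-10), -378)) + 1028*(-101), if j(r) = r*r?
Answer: -325320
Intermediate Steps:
j(r) = r²
o(s, t) = -86 (o(s, t) = 4 - (-6*9)*(-5)/3 = 4 - (-18)*(-5) = 4 - ⅓*270 = 4 - 90 = -86)
(-221406 + o(j(-10), -378)) + 1028*(-101) = (-221406 - 86) + 1028*(-101) = -221492 - 103828 = -325320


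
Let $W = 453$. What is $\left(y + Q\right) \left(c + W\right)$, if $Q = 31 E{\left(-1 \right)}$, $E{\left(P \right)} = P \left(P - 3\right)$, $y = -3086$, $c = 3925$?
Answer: $-12967636$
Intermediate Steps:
$E{\left(P \right)} = P \left(-3 + P\right)$
$Q = 124$ ($Q = 31 \left(- (-3 - 1)\right) = 31 \left(\left(-1\right) \left(-4\right)\right) = 31 \cdot 4 = 124$)
$\left(y + Q\right) \left(c + W\right) = \left(-3086 + 124\right) \left(3925 + 453\right) = \left(-2962\right) 4378 = -12967636$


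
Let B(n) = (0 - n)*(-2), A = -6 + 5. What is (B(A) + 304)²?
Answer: 91204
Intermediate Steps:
A = -1
B(n) = 2*n (B(n) = -n*(-2) = 2*n)
(B(A) + 304)² = (2*(-1) + 304)² = (-2 + 304)² = 302² = 91204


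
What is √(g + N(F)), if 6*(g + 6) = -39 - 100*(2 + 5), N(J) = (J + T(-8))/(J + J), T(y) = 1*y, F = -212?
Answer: I*√3252345/159 ≈ 11.342*I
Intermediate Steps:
T(y) = y
N(J) = (-8 + J)/(2*J) (N(J) = (J - 8)/(J + J) = (-8 + J)/((2*J)) = (-8 + J)*(1/(2*J)) = (-8 + J)/(2*J))
g = -775/6 (g = -6 + (-39 - 100*(2 + 5))/6 = -6 + (-39 - 100*7)/6 = -6 + (-39 - 20*35)/6 = -6 + (-39 - 700)/6 = -6 + (⅙)*(-739) = -6 - 739/6 = -775/6 ≈ -129.17)
√(g + N(F)) = √(-775/6 + (½)*(-8 - 212)/(-212)) = √(-775/6 + (½)*(-1/212)*(-220)) = √(-775/6 + 55/106) = √(-20455/159) = I*√3252345/159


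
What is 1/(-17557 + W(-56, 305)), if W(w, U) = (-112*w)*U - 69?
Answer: 1/1895334 ≈ 5.2761e-7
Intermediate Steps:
W(w, U) = -69 - 112*U*w (W(w, U) = -112*U*w - 69 = -69 - 112*U*w)
1/(-17557 + W(-56, 305)) = 1/(-17557 + (-69 - 112*305*(-56))) = 1/(-17557 + (-69 + 1912960)) = 1/(-17557 + 1912891) = 1/1895334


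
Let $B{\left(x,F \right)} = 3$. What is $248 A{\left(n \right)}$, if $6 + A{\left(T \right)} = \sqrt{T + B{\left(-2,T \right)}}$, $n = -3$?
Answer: $-1488$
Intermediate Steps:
$A{\left(T \right)} = -6 + \sqrt{3 + T}$ ($A{\left(T \right)} = -6 + \sqrt{T + 3} = -6 + \sqrt{3 + T}$)
$248 A{\left(n \right)} = 248 \left(-6 + \sqrt{3 - 3}\right) = 248 \left(-6 + \sqrt{0}\right) = 248 \left(-6 + 0\right) = 248 \left(-6\right) = -1488$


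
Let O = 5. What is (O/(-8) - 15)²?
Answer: 15625/64 ≈ 244.14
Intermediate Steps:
(O/(-8) - 15)² = (5/(-8) - 15)² = (5*(-⅛) - 15)² = (-5/8 - 15)² = (-125/8)² = 15625/64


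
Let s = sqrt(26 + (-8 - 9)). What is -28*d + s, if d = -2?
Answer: 59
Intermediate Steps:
s = 3 (s = sqrt(26 - 17) = sqrt(9) = 3)
-28*d + s = -28*(-2) + 3 = 56 + 3 = 59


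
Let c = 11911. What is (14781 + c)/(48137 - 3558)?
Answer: 26692/44579 ≈ 0.59876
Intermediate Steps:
(14781 + c)/(48137 - 3558) = (14781 + 11911)/(48137 - 3558) = 26692/44579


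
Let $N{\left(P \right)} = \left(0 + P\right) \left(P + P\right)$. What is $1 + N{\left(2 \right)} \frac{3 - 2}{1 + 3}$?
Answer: $3$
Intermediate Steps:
$N{\left(P \right)} = 2 P^{2}$ ($N{\left(P \right)} = P 2 P = 2 P^{2}$)
$1 + N{\left(2 \right)} \frac{3 - 2}{1 + 3} = 1 + 2 \cdot 2^{2} \frac{3 - 2}{1 + 3} = 1 + 2 \cdot 4 \cdot 1 \cdot \frac{1}{4} = 1 + 8 \cdot 1 \cdot \frac{1}{4} = 1 + 8 \cdot \frac{1}{4} = 1 + 2 = 3$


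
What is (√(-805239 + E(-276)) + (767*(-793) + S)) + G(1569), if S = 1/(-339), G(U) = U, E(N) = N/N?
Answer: -205658419/339 + I*√805238 ≈ -6.0666e+5 + 897.35*I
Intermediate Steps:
E(N) = 1
S = -1/339 ≈ -0.0029499
(√(-805239 + E(-276)) + (767*(-793) + S)) + G(1569) = (√(-805239 + 1) + (767*(-793) - 1/339)) + 1569 = (√(-805238) + (-608231 - 1/339)) + 1569 = (I*√805238 - 206190310/339) + 1569 = (-206190310/339 + I*√805238) + 1569 = -205658419/339 + I*√805238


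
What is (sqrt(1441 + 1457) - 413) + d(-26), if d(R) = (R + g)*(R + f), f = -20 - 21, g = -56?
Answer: 5081 + 3*sqrt(322) ≈ 5134.8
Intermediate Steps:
f = -41
d(R) = (-56 + R)*(-41 + R) (d(R) = (R - 56)*(R - 41) = (-56 + R)*(-41 + R))
(sqrt(1441 + 1457) - 413) + d(-26) = (sqrt(1441 + 1457) - 413) + (2296 + (-26)**2 - 97*(-26)) = (sqrt(2898) - 413) + (2296 + 676 + 2522) = (3*sqrt(322) - 413) + 5494 = (-413 + 3*sqrt(322)) + 5494 = 5081 + 3*sqrt(322)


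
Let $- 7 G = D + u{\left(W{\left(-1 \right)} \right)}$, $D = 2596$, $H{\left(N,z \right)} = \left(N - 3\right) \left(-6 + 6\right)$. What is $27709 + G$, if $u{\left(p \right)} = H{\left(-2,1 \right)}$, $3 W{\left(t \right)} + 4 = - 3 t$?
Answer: $\frac{191367}{7} \approx 27338.0$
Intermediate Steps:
$H{\left(N,z \right)} = 0$ ($H{\left(N,z \right)} = \left(-3 + N\right) 0 = 0$)
$W{\left(t \right)} = - \frac{4}{3} - t$ ($W{\left(t \right)} = - \frac{4}{3} + \frac{\left(-3\right) t}{3} = - \frac{4}{3} - t$)
$u{\left(p \right)} = 0$
$G = - \frac{2596}{7}$ ($G = - \frac{2596 + 0}{7} = \left(- \frac{1}{7}\right) 2596 = - \frac{2596}{7} \approx -370.86$)
$27709 + G = 27709 - \frac{2596}{7} = \frac{191367}{7}$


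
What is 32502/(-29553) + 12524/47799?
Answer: -394480442/470867949 ≈ -0.83777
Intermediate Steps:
32502/(-29553) + 12524/47799 = 32502*(-1/29553) + 12524*(1/47799) = -10834/9851 + 12524/47799 = -394480442/470867949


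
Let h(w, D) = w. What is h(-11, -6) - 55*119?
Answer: -6556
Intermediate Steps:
h(-11, -6) - 55*119 = -11 - 55*119 = -11 - 6545 = -6556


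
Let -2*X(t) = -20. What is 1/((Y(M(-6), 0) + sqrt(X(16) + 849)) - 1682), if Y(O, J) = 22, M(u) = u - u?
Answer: -1660/2754741 - sqrt(859)/2754741 ≈ -0.00061324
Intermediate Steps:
M(u) = 0
X(t) = 10 (X(t) = -1/2*(-20) = 10)
1/((Y(M(-6), 0) + sqrt(X(16) + 849)) - 1682) = 1/((22 + sqrt(10 + 849)) - 1682) = 1/((22 + sqrt(859)) - 1682) = 1/(-1660 + sqrt(859))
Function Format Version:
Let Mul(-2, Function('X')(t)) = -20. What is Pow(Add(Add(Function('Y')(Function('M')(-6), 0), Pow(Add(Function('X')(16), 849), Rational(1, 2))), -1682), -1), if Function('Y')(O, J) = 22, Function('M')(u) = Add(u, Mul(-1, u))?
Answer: Add(Rational(-1660, 2754741), Mul(Rational(-1, 2754741), Pow(859, Rational(1, 2)))) ≈ -0.00061324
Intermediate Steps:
Function('M')(u) = 0
Function('X')(t) = 10 (Function('X')(t) = Mul(Rational(-1, 2), -20) = 10)
Pow(Add(Add(Function('Y')(Function('M')(-6), 0), Pow(Add(Function('X')(16), 849), Rational(1, 2))), -1682), -1) = Pow(Add(Add(22, Pow(Add(10, 849), Rational(1, 2))), -1682), -1) = Pow(Add(Add(22, Pow(859, Rational(1, 2))), -1682), -1) = Pow(Add(-1660, Pow(859, Rational(1, 2))), -1)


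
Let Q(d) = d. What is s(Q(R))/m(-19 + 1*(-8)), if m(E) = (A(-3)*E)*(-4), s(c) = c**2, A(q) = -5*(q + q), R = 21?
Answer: 49/360 ≈ 0.13611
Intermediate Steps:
A(q) = -10*q
m(E) = -120*E (m(E) = ((-10*(-3))*E)*(-4) = (30*E)*(-4) = -120*E)
s(Q(R))/m(-19 + 1*(-8)) = 21**2/((-120*(-19 + 1*(-8)))) = 441/((-120*(-19 - 8))) = 441/((-120*(-27))) = 441/3240 = 441*(1/3240) = 49/360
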